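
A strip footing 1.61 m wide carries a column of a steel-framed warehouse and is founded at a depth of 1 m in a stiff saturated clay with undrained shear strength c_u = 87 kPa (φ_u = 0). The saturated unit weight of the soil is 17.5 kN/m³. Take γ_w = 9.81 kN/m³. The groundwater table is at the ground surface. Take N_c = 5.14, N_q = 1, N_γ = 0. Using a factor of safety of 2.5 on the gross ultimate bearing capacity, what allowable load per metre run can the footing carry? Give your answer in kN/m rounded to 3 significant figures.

≈ 293 kN/m

With the water table at the surface the whole profile is submerged: γ' = 17.5 − 9.81 = 7.69 kN/m³, so q = γ'·D_f = 7.69 kPa.
q_ult = c·N_c + q·N_q
     = 87 × 5.14 + 7.69 × 1
     = 447.18 + 7.69 = 454.87 kPa.
Gross allowable pressure q_all = 454.87 / 2.5 = 181.95 kPa.
Allowable wall load = q_all × B = 181.95 × 1.61 = 292.94 kN per metre run.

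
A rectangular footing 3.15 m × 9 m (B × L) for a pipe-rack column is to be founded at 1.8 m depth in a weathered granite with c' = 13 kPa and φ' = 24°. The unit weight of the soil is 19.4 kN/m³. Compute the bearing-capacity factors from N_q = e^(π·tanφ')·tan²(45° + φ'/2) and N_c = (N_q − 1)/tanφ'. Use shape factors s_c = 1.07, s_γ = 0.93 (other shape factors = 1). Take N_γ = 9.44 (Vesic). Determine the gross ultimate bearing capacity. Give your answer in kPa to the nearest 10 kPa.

q_ult ≈ 870 kPa

tan24° = 0.4452, so N_q = e^(π×0.4452)·tan²(57°) = 4.05 × 2.371 = 9.6.
N_c = (9.6 − 1)/tan24° = 19.32.
Overburden at base level: q = 19.4 × 1.8 = 34.92 kPa.
Cohesion term c·N_c·s_c = 13 × 19.324 × 1.07 = 268.79 kPa; surcharge term q·N_q = 34.92 × 9.6034 = 335.35 kPa; self-weight term 0.5·γ·B·N_γ·s_γ = 0.5 × 19.4 × 3.15 × 9.44 × 0.93 = 268.25 kPa.
q_ult = 268.79 + 335.35 + 268.25 = 872.39 kPa.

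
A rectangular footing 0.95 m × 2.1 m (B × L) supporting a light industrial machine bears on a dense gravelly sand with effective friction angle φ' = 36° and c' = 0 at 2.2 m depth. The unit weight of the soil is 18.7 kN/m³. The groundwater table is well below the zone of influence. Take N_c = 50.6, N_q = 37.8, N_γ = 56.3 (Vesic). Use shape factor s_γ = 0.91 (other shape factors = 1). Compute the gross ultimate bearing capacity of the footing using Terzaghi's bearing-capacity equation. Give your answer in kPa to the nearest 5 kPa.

q_ult ≈ 2010 kPa

Overburden at base level: q = 18.7 × 2.2 = 41.14 kPa.
Surcharge term q·N_q = 41.14 × 37.8 = 1555.1 kPa; self-weight term 0.5·γ·B·N_γ·s_γ = 0.5 × 18.7 × 0.95 × 56.3 × 0.91 = 455.08 kPa.
q_ult = 1555.1 + 455.08 = 2010.2 kPa.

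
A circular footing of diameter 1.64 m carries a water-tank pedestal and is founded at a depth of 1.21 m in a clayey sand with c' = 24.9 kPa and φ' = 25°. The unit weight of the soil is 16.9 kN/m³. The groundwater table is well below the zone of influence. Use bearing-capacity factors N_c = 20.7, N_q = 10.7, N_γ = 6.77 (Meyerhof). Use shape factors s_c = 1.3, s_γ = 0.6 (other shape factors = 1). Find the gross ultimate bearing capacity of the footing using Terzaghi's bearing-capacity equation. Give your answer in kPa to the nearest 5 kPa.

Effective surcharge at the founding depth q = γ·D_f = 16.9 × 1.21 = 20.449 kPa.
q_ult = c·N_c·s_c + q·N_q + 0.5·γ·B·N_γ·s_γ
     = 24.9 × 20.7 × 1.3 + 20.449 × 10.7 + 0.5 × 16.9 × 1.64 × 6.77 × 0.6
     = 670.06 + 218.8 + 56.291 = 945.15 kPa.

q_ult ≈ 945 kPa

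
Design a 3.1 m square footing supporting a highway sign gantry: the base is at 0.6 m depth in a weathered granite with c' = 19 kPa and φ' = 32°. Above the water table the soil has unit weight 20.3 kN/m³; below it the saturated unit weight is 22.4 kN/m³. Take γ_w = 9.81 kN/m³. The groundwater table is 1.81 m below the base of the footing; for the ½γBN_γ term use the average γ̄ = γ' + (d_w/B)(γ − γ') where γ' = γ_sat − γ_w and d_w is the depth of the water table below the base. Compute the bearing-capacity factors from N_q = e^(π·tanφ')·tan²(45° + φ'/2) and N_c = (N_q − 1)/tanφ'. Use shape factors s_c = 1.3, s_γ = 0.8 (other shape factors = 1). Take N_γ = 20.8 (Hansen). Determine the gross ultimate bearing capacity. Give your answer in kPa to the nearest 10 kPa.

q_ult ≈ 1600 kPa

tan32° = 0.6249, so N_q = e^(π×0.6249)·tan²(61°) = 7.121 × 3.255 = 23.18.
N_c = (23.18 − 1)/tan32° = 35.49.
Effective surcharge at the founding depth q = γ·D_f = 20.3 × 0.6 = 12.18 kPa.
With d_w = 1.81 m < B, γ̄ = 12.59 + (1.81/3.1) × (20.3 − 12.59) = 17.092 kN/m³.
q_ult = c·N_c·s_c + q·N_q + 0.5·γ·B·N_γ·s_γ
     = 19 × 35.49 × 1.3 + 12.18 × 23.177 + 0.5 × 17.092 × 3.1 × 20.8 × 0.8
     = 876.61 + 282.29 + 440.83 = 1599.7 kPa.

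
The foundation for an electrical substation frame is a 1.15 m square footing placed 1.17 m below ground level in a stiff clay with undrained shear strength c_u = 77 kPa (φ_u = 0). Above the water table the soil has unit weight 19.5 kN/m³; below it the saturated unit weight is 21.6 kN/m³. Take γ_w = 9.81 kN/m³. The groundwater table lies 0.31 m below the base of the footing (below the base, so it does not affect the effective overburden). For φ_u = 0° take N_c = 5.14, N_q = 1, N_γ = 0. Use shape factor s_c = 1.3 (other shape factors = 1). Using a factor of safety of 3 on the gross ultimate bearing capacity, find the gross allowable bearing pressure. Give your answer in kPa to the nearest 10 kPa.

q_all ≈ 180 kPa

Overburden at base level: q = 19.5 × 1.17 = 22.815 kPa.
Cohesion term c·N_c·s_c = 77 × 5.14 × 1.3 = 514.51 kPa; surcharge term q·N_q = 22.815 × 1 = 22.815 kPa.
q_ult = 514.51 + 22.815 = 537.33 kPa.
q_all = 537.33 / 3 = 179.11 kPa.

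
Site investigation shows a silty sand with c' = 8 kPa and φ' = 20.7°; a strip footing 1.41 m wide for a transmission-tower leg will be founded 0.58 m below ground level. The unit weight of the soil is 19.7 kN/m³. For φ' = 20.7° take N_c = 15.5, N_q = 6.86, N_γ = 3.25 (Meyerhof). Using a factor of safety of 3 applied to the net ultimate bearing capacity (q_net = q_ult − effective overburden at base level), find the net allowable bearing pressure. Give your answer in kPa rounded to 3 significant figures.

q_all(net) ≈ 78.7 kPa

Effective surcharge at the founding depth q = γ·D_f = 19.7 × 0.58 = 11.426 kPa.
q_ult = c·N_c + q·N_q + 0.5·γ·B·N_γ
     = 8 × 15.5 + 11.426 × 6.86 + 0.5 × 19.7 × 1.41 × 3.25
     = 124 + 78.382 + 45.138 = 247.52 kPa.
Net ultimate: q_net = 247.52 − 11.426 = 236.09 kPa.
q_all(net) = 236.09 / 3 = 78.698 kPa.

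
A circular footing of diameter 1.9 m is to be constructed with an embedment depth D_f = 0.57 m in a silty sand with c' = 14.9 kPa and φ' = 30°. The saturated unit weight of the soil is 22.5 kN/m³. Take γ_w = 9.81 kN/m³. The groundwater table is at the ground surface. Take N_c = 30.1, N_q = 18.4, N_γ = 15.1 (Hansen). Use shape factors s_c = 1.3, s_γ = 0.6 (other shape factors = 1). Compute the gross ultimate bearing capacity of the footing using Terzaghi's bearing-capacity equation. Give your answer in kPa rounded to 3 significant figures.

q_ult ≈ 825 kPa

Water table at ground surface, so effective unit weight γ' = 22.5 − 9.81 = 12.69 kN/m³ is used throughout; overburden q = 12.69 × 0.57 = 7.2333 kPa; the same γ' applies in the ½γBN_γ term.
Cohesion term c·N_c·s_c = 14.9 × 30.1 × 1.3 = 583.04 kPa; surcharge term q·N_q = 7.2333 × 18.4 = 133.09 kPa; self-weight term 0.5·γ·B·N_γ·s_γ = 0.5 × 12.69 × 1.9 × 15.1 × 0.6 = 109.22 kPa.
q_ult = 583.04 + 133.09 + 109.22 = 825.35 kPa.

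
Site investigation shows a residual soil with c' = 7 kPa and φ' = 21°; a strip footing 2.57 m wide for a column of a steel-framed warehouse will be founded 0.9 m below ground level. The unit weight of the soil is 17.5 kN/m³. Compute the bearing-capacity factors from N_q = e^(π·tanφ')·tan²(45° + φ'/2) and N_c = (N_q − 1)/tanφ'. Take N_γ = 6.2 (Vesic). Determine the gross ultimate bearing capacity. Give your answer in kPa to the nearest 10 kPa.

tan21° = 0.3839, so N_q = e^(π×0.3839)·tan²(55.5°) = 3.34 × 2.117 = 7.07.
N_c = (7.07 − 1)/tan21° = 15.81.
q = γ·D_f = 17.5 × 0.9 = 15.75 kPa.
c·N_c = 7 × 15.815 = 110.7 kPa
q·N_q = 15.75 × 7.0708 = 111.36 kPa
0.5·γ·B·N_γ = 0.5 × 17.5 × 2.57 × 6.2 = 139.42 kPa
q_ult = 110.7 + 111.36 + 139.42 = 361.49 kPa.

q_ult ≈ 360 kPa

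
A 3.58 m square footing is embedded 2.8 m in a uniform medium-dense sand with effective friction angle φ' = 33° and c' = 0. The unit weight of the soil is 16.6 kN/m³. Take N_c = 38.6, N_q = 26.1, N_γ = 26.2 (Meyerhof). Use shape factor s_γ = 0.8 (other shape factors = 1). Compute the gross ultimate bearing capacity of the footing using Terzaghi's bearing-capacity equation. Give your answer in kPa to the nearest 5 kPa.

Overburden at base level: q = 16.6 × 2.8 = 46.48 kPa.
Surcharge term q·N_q = 46.48 × 26.1 = 1213.1 kPa; self-weight term 0.5·γ·B·N_γ·s_γ = 0.5 × 16.6 × 3.58 × 26.2 × 0.8 = 622.81 kPa.
q_ult = 1213.1 + 622.81 = 1835.9 kPa.

q_ult ≈ 1835 kPa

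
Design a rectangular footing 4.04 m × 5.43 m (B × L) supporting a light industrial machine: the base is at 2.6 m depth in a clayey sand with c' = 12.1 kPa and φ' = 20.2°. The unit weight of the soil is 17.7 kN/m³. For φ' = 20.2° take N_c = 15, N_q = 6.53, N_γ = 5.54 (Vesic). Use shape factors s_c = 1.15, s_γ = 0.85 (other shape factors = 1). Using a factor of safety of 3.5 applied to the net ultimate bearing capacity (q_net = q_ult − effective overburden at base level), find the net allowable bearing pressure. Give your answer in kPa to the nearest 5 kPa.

Effective surcharge at the founding depth q = γ·D_f = 17.7 × 2.6 = 46.02 kPa.
q_ult = c·N_c·s_c + q·N_q + 0.5·γ·B·N_γ·s_γ
     = 12.1 × 15 × 1.15 + 46.02 × 6.53 + 0.5 × 17.7 × 4.04 × 5.54 × 0.85
     = 208.72 + 300.51 + 168.37 = 677.6 kPa.
Net ultimate: q_net = 677.6 − 46.02 = 631.58 kPa.
q_all(net) = 631.58 / 3.5 = 180.45 kPa.

q_all(net) ≈ 180 kPa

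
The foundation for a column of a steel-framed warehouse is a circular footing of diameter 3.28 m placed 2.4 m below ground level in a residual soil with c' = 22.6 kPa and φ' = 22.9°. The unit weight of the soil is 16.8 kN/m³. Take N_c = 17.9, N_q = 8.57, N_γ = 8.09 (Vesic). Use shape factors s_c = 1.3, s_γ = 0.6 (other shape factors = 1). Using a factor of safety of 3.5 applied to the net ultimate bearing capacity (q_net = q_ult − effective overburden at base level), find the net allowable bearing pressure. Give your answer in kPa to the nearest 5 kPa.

q_all(net) ≈ 275 kPa

q = γ·D_f = 16.8 × 2.4 = 40.32 kPa.
c·N_c·s_c = 22.6 × 17.9 × 1.3 = 525.9 kPa
q·N_q = 40.32 × 8.57 = 345.54 kPa
0.5·γ·B·N_γ·s_γ = 0.5 × 16.8 × 3.28 × 8.09 × 0.6 = 133.74 kPa
q_ult = 525.9 + 345.54 + 133.74 = 1005.2 kPa.
Net ultimate: q_net = 1005.2 − 40.32 = 964.86 kPa.
q_all(net) = 964.86 / 3.5 = 275.67 kPa.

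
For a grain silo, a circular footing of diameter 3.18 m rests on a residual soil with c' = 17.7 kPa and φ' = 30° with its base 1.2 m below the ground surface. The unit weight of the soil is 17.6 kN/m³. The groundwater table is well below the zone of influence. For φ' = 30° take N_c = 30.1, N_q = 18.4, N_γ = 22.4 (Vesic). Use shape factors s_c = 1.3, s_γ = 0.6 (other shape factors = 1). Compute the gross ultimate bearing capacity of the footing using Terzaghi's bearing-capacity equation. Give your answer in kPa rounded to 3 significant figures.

q_ult ≈ 1460 kPa

Effective surcharge at the founding depth q = γ·D_f = 17.6 × 1.2 = 21.12 kPa.
q_ult = c·N_c·s_c + q·N_q + 0.5·γ·B·N_γ·s_γ
     = 17.7 × 30.1 × 1.3 + 21.12 × 18.4 + 0.5 × 17.6 × 3.18 × 22.4 × 0.6
     = 692.6 + 388.61 + 376.1 = 1457.3 kPa.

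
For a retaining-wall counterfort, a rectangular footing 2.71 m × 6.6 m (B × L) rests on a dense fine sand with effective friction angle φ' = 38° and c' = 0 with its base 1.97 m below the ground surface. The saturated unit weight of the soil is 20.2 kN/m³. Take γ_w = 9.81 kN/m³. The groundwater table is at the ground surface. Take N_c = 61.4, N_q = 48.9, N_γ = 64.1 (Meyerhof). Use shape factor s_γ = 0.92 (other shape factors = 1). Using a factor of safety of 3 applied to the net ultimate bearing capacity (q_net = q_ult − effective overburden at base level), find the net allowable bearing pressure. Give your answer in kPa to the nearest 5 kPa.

γ' = 20.2 − 9.81 = 10.39 kN/m³ (submerged throughout). q = 10.39 × 1.97 = 20.468 kPa; the same γ' applies in the ½γBN_γ term.
q·N_q = 20.468 × 48.9 = 1000.9 kPa
0.5·γ·B·N_γ·s_γ = 0.5 × 10.39 × 2.71 × 64.1 × 0.92 = 830.23 kPa
q_ult = 1000.9 + 830.23 = 1831.1 kPa.
Net ultimate: q_net = 1831.1 − 20.468 = 1810.7 kPa.
q_all(net) = 1810.7 / 3 = 603.56 kPa.

q_all(net) ≈ 605 kPa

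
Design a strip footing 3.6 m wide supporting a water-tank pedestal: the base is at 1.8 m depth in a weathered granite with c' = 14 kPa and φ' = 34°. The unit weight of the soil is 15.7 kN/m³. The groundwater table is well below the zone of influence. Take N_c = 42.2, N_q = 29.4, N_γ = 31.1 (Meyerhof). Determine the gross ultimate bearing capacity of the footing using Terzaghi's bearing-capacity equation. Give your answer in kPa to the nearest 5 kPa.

Overburden at base level: q = 15.7 × 1.8 = 28.26 kPa.
Cohesion term c·N_c = 14 × 42.2 = 590.8 kPa; surcharge term q·N_q = 28.26 × 29.4 = 830.84 kPa; self-weight term 0.5·γ·B·N_γ = 0.5 × 15.7 × 3.6 × 31.1 = 878.89 kPa.
q_ult = 590.8 + 830.84 + 878.89 = 2300.5 kPa.

q_ult ≈ 2300 kPa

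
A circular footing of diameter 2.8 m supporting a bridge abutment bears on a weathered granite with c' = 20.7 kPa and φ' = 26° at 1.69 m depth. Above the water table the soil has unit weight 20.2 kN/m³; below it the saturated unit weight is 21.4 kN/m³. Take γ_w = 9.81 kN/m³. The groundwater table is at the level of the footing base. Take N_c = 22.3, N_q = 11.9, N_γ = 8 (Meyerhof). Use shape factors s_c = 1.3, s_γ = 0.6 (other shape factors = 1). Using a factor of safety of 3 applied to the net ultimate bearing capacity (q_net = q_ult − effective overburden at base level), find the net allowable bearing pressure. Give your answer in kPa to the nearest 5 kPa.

Effective surcharge at the founding depth q = γ·D_f = 20.2 × 1.69 = 34.138 kPa.
The water table coincides with the base, so in the self-weight term γ → γ' = 11.59 kN/m³.
q_ult = c·N_c·s_c + q·N_q + 0.5·γ·B·N_γ·s_γ
     = 20.7 × 22.3 × 1.3 + 34.138 × 11.9 + 0.5 × 11.59 × 2.8 × 8 × 0.6
     = 600.09 + 406.24 + 77.885 = 1084.2 kPa.
Net ultimate: q_net = 1084.2 − 34.138 = 1050.1 kPa.
q_all(net) = 1050.1 / 3 = 350.03 kPa.

q_all(net) ≈ 350 kPa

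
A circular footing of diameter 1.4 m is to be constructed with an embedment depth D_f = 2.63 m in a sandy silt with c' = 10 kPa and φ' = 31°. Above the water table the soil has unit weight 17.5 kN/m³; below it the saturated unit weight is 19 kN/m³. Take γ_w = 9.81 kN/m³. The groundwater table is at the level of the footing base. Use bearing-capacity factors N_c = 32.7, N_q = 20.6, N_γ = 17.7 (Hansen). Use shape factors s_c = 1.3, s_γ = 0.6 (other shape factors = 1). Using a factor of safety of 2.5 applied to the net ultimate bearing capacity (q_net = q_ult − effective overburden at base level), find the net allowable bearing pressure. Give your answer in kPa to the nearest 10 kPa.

q = γ·D_f = 17.5 × 2.63 = 46.025 kPa.
For the ½γBN_γ term take γ' = 19 − 9.81 = 9.19 kN/m³ (soil below base is submerged).
c·N_c·s_c = 10 × 32.7 × 1.3 = 425.1 kPa
q·N_q = 46.025 × 20.6 = 948.12 kPa
0.5·γ·B·N_γ·s_γ = 0.5 × 9.19 × 1.4 × 17.7 × 0.6 = 68.318 kPa
q_ult = 425.1 + 948.12 + 68.318 = 1441.5 kPa.
Net ultimate: q_net = 1441.5 − 46.025 = 1395.5 kPa.
q_all(net) = 1395.5 / 2.5 = 558.2 kPa.

q_all(net) ≈ 560 kPa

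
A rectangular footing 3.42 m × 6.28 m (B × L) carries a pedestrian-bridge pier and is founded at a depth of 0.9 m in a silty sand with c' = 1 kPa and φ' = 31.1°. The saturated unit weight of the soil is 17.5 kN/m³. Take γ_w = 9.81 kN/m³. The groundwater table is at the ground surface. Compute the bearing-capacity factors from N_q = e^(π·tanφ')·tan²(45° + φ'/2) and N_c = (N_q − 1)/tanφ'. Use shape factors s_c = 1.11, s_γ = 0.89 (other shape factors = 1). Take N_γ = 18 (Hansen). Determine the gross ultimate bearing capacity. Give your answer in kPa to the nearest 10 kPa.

q_ult ≈ 390 kPa

tan31.1° = 0.6032, so N_q = e^(π×0.6032)·tan²(60.55°) = 6.653 × 3.137 = 20.87.
N_c = (20.87 − 1)/tan31.1° = 32.94.
Water table at ground surface, so effective unit weight γ' = 17.5 − 9.81 = 7.69 kN/m³ is used throughout; overburden q = 7.69 × 0.9 = 6.921 kPa; the same γ' applies in the ½γBN_γ term.
Cohesion term c·N_c·s_c = 1 × 32.939 × 1.11 = 36.563 kPa; surcharge term q·N_q = 6.921 × 20.87 = 144.44 kPa; self-weight term 0.5·γ·B·N_γ·s_γ = 0.5 × 7.69 × 3.42 × 18 × 0.89 = 210.66 kPa.
q_ult = 36.563 + 144.44 + 210.66 = 391.67 kPa.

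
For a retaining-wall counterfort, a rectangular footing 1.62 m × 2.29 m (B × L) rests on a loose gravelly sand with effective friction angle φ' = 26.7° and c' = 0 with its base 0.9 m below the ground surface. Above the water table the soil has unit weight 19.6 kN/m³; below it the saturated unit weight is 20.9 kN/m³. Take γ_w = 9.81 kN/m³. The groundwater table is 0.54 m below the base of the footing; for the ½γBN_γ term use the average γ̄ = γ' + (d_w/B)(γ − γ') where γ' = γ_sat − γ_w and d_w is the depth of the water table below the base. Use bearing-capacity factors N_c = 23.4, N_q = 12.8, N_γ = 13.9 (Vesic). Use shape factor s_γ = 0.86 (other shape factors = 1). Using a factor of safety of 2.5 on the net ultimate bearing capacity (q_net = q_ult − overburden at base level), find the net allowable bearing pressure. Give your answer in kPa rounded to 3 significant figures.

Overburden at base level: q = 19.6 × 0.9 = 17.64 kPa.
The water table is 0.54 m below the base (< B = 1.62 m), so the ½γBN_γ term uses γ̄ = γ' + (d_w/B)(γ − γ') = 11.09 + (0.54/1.62)(19.6 − 11.09) = 13.927 kN/m³.
Surcharge term q·N_q = 17.64 × 12.8 = 225.79 kPa; self-weight term 0.5·γ·B·N_γ·s_γ = 0.5 × 13.927 × 1.62 × 13.9 × 0.86 = 134.85 kPa.
q_ult = 225.79 + 134.85 = 360.64 kPa.
q_net = 360.64 − 17.64 = 343 kPa.
q_all(net) = 343 / 2.5 = 137.2 kPa.

q_all(net) ≈ 137 kPa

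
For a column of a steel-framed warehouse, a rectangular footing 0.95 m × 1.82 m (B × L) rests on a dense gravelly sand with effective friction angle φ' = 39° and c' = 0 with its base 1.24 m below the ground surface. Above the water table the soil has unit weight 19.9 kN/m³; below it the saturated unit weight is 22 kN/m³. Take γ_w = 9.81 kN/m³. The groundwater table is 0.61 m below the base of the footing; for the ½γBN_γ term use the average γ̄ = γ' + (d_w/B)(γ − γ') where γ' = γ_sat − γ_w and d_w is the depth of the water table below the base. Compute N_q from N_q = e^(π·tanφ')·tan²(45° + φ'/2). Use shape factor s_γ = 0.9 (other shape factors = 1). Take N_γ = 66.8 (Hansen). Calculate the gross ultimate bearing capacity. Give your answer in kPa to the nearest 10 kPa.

tan39° = 0.8098, so N_q = e^(π×0.8098)·tan²(64.5°) = 12.731 × 4.395 = 55.96.
Overburden at base level: q = 19.9 × 1.24 = 24.676 kPa.
The water table is 0.61 m below the base (< B = 0.95 m), so the ½γBN_γ term uses γ̄ = γ' + (d_w/B)(γ − γ') = 12.19 + (0.61/0.95)(19.9 − 12.19) = 17.141 kN/m³.
Surcharge term q·N_q = 24.676 × 55.957 = 1380.8 kPa; self-weight term 0.5·γ·B·N_γ·s_γ = 0.5 × 17.141 × 0.95 × 66.8 × 0.9 = 489.49 kPa.
q_ult = 1380.8 + 489.49 = 1870.3 kPa.

q_ult ≈ 1870 kPa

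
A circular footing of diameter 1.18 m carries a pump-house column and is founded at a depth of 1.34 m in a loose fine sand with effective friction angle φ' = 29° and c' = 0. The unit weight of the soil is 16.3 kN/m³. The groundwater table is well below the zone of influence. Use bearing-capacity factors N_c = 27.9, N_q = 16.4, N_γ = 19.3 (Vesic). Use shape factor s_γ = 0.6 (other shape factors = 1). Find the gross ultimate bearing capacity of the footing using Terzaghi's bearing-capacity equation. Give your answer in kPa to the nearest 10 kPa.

Overburden at base level: q = 16.3 × 1.34 = 21.842 kPa.
Surcharge term q·N_q = 21.842 × 16.4 = 358.21 kPa; self-weight term 0.5·γ·B·N_γ·s_γ = 0.5 × 16.3 × 1.18 × 19.3 × 0.6 = 111.36 kPa.
q_ult = 358.21 + 111.36 = 469.57 kPa.

q_ult ≈ 470 kPa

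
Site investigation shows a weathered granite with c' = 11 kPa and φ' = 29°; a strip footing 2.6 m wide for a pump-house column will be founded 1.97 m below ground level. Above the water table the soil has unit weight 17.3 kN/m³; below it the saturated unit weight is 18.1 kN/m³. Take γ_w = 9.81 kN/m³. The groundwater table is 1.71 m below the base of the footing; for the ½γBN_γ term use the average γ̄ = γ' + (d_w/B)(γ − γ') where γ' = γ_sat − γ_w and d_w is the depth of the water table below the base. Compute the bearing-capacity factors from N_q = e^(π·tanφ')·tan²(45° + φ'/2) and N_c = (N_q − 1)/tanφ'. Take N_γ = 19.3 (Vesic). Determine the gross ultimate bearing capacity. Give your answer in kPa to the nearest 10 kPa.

tan29° = 0.5543, so N_q = e^(π×0.5543)·tan²(59.5°) = 5.705 × 2.882 = 16.44.
N_c = (16.44 − 1)/tan29° = 27.86.
Overburden at base level: q = 17.3 × 1.97 = 34.081 kPa.
The water table is 1.71 m below the base (< B = 2.6 m), so the ½γBN_γ term uses γ̄ = γ' + (d_w/B)(γ − γ') = 8.29 + (1.71/2.6)(17.3 − 8.29) = 14.216 kN/m³.
Cohesion term c·N_c = 11 × 27.86 = 306.47 kPa; surcharge term q·N_q = 34.081 × 16.443 = 560.4 kPa; self-weight term 0.5·γ·B·N_γ = 0.5 × 14.216 × 2.6 × 19.3 = 356.67 kPa.
q_ult = 306.47 + 560.4 + 356.67 = 1223.5 kPa.

q_ult ≈ 1220 kPa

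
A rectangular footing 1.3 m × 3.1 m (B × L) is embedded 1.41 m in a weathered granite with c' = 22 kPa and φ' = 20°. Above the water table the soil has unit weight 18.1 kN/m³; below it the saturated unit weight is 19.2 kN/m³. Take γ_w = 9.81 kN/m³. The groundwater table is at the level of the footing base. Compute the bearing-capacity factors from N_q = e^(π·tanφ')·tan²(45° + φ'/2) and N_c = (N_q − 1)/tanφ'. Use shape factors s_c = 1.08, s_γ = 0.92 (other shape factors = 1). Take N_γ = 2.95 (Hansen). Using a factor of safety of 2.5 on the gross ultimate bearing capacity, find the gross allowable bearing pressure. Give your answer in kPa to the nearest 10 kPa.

N_q = e^(π·tan20°)·tan²(55°) = 6.4; N_c = (N_q − 1)/tanφ' = 14.83.
Overburden at base level: q = 18.1 × 1.41 = 25.521 kPa.
Below the base the soil is submerged, so the ½γBN_γ term uses γ' = 19.2 − 9.81 = 9.39 kN/m³.
Cohesion term c·N_c·s_c = 22 × 14.835 × 1.08 = 352.47 kPa; surcharge term q·N_q = 25.521 × 6.3994 = 163.32 kPa; self-weight term 0.5·γ·B·N_γ·s_γ = 0.5 × 9.39 × 1.3 × 2.95 × 0.92 = 16.565 kPa.
q_ult = 352.47 + 163.32 + 16.565 = 532.36 kPa.
q_all = 532.36 / 2.5 = 212.94 kPa.

q_all ≈ 210 kPa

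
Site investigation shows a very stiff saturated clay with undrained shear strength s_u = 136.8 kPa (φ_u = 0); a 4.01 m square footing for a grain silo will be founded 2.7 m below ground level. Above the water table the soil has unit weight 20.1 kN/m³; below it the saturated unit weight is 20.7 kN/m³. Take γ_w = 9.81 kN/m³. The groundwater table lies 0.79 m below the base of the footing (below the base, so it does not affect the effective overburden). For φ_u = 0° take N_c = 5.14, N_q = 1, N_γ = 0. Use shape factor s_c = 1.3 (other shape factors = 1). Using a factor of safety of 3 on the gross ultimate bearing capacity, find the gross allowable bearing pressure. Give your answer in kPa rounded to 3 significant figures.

Effective surcharge at the founding depth q = γ·D_f = 20.1 × 2.7 = 54.27 kPa.
q_ult = c·N_c·s_c + q·N_q
     = 136.8 × 5.14 × 1.3 + 54.27 × 1
     = 914.1 + 54.27 = 968.37 kPa.
q_all = 968.37 / 3 = 322.79 kPa.

q_all ≈ 323 kPa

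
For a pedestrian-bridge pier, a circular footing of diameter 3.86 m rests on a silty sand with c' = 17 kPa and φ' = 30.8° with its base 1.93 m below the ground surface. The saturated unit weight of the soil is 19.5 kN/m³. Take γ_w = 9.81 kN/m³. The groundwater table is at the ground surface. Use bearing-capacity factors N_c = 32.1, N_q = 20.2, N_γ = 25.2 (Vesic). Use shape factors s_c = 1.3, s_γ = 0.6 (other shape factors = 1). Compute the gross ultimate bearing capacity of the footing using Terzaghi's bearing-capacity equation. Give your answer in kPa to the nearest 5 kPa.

Water table at ground surface, so effective unit weight γ' = 19.5 − 9.81 = 9.69 kN/m³ is used throughout; overburden q = 9.69 × 1.93 = 18.702 kPa; the same γ' applies in the ½γBN_γ term.
Cohesion term c·N_c·s_c = 17 × 32.1 × 1.3 = 709.41 kPa; surcharge term q·N_q = 18.702 × 20.2 = 377.77 kPa; self-weight term 0.5·γ·B·N_γ·s_γ = 0.5 × 9.69 × 3.86 × 25.2 × 0.6 = 282.77 kPa.
q_ult = 709.41 + 377.77 + 282.77 = 1370 kPa.

q_ult ≈ 1370 kPa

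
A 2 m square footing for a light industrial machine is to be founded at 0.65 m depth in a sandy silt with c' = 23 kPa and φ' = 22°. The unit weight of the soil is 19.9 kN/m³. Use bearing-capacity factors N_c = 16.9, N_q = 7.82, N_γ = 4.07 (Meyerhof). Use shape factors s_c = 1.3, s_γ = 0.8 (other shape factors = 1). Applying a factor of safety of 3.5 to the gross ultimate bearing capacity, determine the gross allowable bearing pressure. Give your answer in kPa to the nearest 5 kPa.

q = γ·D_f = 19.9 × 0.65 = 12.935 kPa.
c·N_c·s_c = 23 × 16.9 × 1.3 = 505.31 kPa
q·N_q = 12.935 × 7.82 = 101.15 kPa
0.5·γ·B·N_γ·s_γ = 0.5 × 19.9 × 2 × 4.07 × 0.8 = 64.794 kPa
q_ult = 505.31 + 101.15 + 64.794 = 671.26 kPa.
q_all = q_ult / FS = 671.26 / 3.5 = 191.79 kPa.

q_all ≈ 190 kPa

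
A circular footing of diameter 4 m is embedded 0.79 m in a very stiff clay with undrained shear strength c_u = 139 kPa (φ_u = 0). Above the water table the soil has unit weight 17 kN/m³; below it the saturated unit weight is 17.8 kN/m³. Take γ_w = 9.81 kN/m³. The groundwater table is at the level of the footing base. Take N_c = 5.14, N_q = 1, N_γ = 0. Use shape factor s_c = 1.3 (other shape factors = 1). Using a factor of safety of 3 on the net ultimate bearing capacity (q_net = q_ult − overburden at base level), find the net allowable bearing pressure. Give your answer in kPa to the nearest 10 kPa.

q = γ·D_f = 17 × 0.79 = 13.43 kPa.
c·N_c·s_c = 139 × 5.14 × 1.3 = 928.8 kPa
q·N_q = 13.43 × 1 = 13.43 kPa
q_ult = 928.8 + 13.43 = 942.23 kPa.
q_net = 942.23 − 13.43 = 928.8 kPa.
q_all(net) = 928.8 / 3 = 309.6 kPa.

q_all(net) ≈ 310 kPa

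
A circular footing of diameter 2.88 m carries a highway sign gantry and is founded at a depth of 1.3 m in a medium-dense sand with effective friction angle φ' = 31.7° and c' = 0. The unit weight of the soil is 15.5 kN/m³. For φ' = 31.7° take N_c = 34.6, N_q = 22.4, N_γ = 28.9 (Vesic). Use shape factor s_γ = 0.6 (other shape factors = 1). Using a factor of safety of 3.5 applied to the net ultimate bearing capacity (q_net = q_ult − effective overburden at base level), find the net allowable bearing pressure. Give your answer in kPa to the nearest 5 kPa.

q_all(net) ≈ 235 kPa

q = γ·D_f = 15.5 × 1.3 = 20.15 kPa.
q·N_q = 20.15 × 22.4 = 451.36 kPa
0.5·γ·B·N_γ·s_γ = 0.5 × 15.5 × 2.88 × 28.9 × 0.6 = 387.03 kPa
q_ult = 451.36 + 387.03 = 838.39 kPa.
Net ultimate: q_net = 838.39 − 20.15 = 818.24 kPa.
q_all(net) = 818.24 / 3.5 = 233.78 kPa.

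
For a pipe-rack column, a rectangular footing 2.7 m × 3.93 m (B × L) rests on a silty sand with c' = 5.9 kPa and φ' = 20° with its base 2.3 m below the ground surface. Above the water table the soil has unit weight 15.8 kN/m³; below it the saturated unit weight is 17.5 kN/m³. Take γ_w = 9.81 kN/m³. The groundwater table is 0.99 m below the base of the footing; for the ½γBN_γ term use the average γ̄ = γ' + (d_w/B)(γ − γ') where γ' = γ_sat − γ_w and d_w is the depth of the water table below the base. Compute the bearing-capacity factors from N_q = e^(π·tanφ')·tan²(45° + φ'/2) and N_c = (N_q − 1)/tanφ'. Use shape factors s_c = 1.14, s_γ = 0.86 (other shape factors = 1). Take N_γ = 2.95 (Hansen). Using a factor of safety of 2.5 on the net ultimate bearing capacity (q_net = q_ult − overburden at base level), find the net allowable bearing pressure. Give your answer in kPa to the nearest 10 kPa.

N_q = e^(π·tan20°)·tan²(55°) = 6.4; N_c = (N_q − 1)/tanφ' = 14.83.
Effective surcharge at the founding depth q = γ·D_f = 15.8 × 2.3 = 36.34 kPa.
With d_w = 0.99 m < B, γ̄ = 7.69 + (0.99/2.7) × (15.8 − 7.69) = 10.664 kN/m³.
q_ult = c·N_c·s_c + q·N_q + 0.5·γ·B·N_γ·s_γ
     = 5.9 × 14.835 × 1.14 + 36.34 × 6.3994 + 0.5 × 10.664 × 2.7 × 2.95 × 0.86
     = 99.778 + 232.55 + 36.523 = 368.85 kPa.
q_net = 368.85 − 36.34 = 332.51 kPa.
q_all(net) = 332.51 / 2.5 = 133.01 kPa.

q_all(net) ≈ 130 kPa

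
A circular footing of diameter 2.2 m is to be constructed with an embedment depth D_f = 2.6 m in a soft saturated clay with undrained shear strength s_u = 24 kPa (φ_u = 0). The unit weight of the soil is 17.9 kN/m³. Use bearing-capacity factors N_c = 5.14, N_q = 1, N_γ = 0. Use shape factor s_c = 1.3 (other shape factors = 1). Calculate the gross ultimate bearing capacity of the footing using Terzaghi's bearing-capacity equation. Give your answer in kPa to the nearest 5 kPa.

Overburden at base level: q = 17.9 × 2.6 = 46.54 kPa.
Cohesion term c·N_c·s_c = 24 × 5.14 × 1.3 = 160.37 kPa; surcharge term q·N_q = 46.54 × 1 = 46.54 kPa.
q_ult = 160.37 + 46.54 = 206.91 kPa.

q_ult ≈ 205 kPa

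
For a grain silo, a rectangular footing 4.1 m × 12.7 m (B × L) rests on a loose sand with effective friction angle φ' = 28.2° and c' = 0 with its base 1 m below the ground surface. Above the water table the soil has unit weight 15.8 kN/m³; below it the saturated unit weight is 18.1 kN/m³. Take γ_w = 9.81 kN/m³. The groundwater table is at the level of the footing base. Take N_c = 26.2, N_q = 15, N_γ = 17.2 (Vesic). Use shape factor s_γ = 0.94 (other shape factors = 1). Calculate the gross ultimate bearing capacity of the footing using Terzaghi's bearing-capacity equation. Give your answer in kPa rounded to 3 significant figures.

q = γ·D_f = 15.8 × 1 = 15.8 kPa.
For the ½γBN_γ term take γ' = 18.1 − 9.81 = 8.29 kN/m³ (soil below base is submerged).
q·N_q = 15.8 × 15 = 237 kPa
0.5·γ·B·N_γ·s_γ = 0.5 × 8.29 × 4.1 × 17.2 × 0.94 = 274.77 kPa
q_ult = 237 + 274.77 = 511.77 kPa.

q_ult ≈ 512 kPa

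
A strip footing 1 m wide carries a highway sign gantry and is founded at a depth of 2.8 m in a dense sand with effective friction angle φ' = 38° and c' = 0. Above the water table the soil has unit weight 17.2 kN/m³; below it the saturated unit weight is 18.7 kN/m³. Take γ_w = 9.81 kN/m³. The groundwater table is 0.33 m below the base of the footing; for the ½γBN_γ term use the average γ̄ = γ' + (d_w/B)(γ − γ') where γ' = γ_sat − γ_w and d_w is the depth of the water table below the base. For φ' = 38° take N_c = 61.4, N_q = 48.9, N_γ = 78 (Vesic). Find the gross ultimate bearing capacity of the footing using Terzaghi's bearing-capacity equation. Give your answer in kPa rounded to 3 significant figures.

q_ult ≈ 2810 kPa

Effective surcharge at the founding depth q = γ·D_f = 17.2 × 2.8 = 48.16 kPa.
With d_w = 0.33 m < B, γ̄ = 8.89 + (0.33/1) × (17.2 − 8.89) = 11.632 kN/m³.
q_ult = q·N_q + 0.5·γ·B·N_γ
     = 48.16 × 48.9 + 0.5 × 11.632 × 1 × 78
     = 2355 + 453.66 = 2808.7 kPa.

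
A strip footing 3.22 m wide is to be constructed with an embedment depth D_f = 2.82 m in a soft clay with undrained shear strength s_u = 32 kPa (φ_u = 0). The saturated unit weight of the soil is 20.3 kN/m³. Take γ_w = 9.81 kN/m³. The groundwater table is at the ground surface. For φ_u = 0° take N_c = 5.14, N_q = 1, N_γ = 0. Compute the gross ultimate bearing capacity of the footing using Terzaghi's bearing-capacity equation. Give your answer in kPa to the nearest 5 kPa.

γ' = 20.3 − 9.81 = 10.49 kN/m³ (submerged throughout). q = 10.49 × 2.82 = 29.582 kPa.
c·N_c = 32 × 5.14 = 164.48 kPa
q·N_q = 29.582 × 1 = 29.582 kPa
q_ult = 164.48 + 29.582 = 194.06 kPa.

q_ult ≈ 195 kPa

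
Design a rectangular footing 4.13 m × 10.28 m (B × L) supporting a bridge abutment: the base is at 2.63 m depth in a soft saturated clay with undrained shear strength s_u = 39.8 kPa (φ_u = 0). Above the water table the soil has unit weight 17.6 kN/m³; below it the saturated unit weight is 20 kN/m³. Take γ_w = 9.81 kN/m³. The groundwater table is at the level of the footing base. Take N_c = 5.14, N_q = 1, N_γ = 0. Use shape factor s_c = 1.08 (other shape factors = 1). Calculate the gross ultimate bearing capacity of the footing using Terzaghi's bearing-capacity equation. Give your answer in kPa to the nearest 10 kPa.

q_ult ≈ 270 kPa

q = γ·D_f = 17.6 × 2.63 = 46.288 kPa.
c·N_c·s_c = 39.8 × 5.14 × 1.08 = 220.94 kPa
q·N_q = 46.288 × 1 = 46.288 kPa
q_ult = 220.94 + 46.288 = 267.23 kPa.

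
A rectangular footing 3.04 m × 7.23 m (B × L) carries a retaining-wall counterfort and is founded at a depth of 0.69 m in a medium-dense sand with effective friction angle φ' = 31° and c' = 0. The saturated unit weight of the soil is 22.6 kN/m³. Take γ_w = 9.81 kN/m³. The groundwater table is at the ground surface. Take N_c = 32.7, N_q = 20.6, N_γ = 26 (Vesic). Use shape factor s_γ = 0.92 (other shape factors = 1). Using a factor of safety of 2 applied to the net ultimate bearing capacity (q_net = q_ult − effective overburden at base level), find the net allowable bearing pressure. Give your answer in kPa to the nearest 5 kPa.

With the water table at the surface the whole profile is submerged: γ' = 22.6 − 9.81 = 12.79 kN/m³, so q = γ'·D_f = 8.8251 kPa; the same γ' applies in the ½γBN_γ term.
q_ult = q·N_q + 0.5·γ·B·N_γ·s_γ
     = 8.8251 × 20.6 + 0.5 × 12.79 × 3.04 × 26 × 0.92
     = 181.8 + 465.02 = 646.82 kPa.
Net ultimate: q_net = 646.82 − 8.8251 = 638 kPa.
q_all(net) = 638 / 2 = 319 kPa.

q_all(net) ≈ 320 kPa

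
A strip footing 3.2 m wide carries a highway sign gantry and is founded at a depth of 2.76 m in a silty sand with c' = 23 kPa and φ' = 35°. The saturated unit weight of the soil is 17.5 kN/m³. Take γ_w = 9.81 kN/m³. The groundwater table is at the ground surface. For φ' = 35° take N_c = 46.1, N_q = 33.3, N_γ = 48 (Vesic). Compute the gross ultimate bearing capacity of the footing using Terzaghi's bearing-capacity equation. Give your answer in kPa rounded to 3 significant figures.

With the water table at the surface the whole profile is submerged: γ' = 17.5 − 9.81 = 7.69 kN/m³, so q = γ'·D_f = 21.224 kPa; the same γ' applies in the ½γBN_γ term.
q_ult = c·N_c + q·N_q + 0.5·γ·B·N_γ
     = 23 × 46.1 + 21.224 × 33.3 + 0.5 × 7.69 × 3.2 × 48
     = 1060.3 + 706.77 + 590.59 = 2357.7 kPa.

q_ult ≈ 2360 kPa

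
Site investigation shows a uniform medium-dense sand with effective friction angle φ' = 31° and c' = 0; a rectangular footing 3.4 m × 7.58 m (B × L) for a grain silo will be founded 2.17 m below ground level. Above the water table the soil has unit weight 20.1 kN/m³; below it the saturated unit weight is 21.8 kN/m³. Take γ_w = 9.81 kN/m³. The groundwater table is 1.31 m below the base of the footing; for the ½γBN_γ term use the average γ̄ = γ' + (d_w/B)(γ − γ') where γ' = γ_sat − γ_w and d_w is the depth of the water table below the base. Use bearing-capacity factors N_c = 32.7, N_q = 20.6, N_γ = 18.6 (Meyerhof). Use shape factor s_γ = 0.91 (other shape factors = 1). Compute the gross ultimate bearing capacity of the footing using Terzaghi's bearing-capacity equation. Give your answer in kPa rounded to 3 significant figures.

q_ult ≈ 1330 kPa

Overburden at base level: q = 20.1 × 2.17 = 43.617 kPa.
The water table is 1.31 m below the base (< B = 3.4 m), so the ½γBN_γ term uses γ̄ = γ' + (d_w/B)(γ − γ') = 11.99 + (1.31/3.4)(20.1 − 11.99) = 15.115 kN/m³.
Surcharge term q·N_q = 43.617 × 20.6 = 898.51 kPa; self-weight term 0.5·γ·B·N_γ·s_γ = 0.5 × 15.115 × 3.4 × 18.6 × 0.91 = 434.91 kPa.
q_ult = 898.51 + 434.91 = 1333.4 kPa.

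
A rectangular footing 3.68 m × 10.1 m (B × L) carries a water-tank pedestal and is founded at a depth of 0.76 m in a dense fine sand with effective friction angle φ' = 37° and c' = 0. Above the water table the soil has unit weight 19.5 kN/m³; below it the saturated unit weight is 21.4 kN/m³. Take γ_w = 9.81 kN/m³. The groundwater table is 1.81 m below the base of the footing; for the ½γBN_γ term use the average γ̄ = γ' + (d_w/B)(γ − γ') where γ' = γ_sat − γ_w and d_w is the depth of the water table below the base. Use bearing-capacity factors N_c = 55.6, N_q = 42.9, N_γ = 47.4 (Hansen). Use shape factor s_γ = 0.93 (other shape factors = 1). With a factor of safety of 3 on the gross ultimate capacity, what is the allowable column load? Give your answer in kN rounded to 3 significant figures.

q = γ·D_f = 19.5 × 0.76 = 14.82 kPa.
γ' = 11.59 kN/m³; averaging over the depth B below the base, γ̄ = γ' + (d_w/B)(γ − γ') = 15.481 kN/m³.
q·N_q = 14.82 × 42.9 = 635.78 kPa
0.5·γ·B·N_γ·s_γ = 0.5 × 15.481 × 3.68 × 47.4 × 0.93 = 1255.6 kPa
q_ult = 635.78 + 1255.6 = 1891.4 kPa.
Gross allowable pressure q_all = 1891.4 / 3 = 630.47 kPa.
Footing area = 37.168 m², so allowable column load = 630.47 × 37.168 = 23433 kN.

P_all ≈ 23400 kN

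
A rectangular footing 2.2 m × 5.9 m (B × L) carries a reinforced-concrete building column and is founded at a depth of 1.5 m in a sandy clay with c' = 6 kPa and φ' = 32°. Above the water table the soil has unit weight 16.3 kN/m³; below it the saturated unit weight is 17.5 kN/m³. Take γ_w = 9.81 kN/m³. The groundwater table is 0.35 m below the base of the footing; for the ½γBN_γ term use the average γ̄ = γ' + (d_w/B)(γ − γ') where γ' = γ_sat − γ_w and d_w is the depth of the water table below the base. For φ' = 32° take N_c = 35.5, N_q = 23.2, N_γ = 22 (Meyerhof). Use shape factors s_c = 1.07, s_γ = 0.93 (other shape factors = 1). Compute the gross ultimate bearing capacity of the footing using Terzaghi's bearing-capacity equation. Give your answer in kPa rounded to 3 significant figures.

q_ult ≈ 999 kPa

Effective surcharge at the founding depth q = γ·D_f = 16.3 × 1.5 = 24.45 kPa.
With d_w = 0.35 m < B, γ̄ = 7.69 + (0.35/2.2) × (16.3 − 7.69) = 9.0598 kN/m³.
q_ult = c·N_c·s_c + q·N_q + 0.5·γ·B·N_γ·s_γ
     = 6 × 35.5 × 1.07 + 24.45 × 23.2 + 0.5 × 9.0598 × 2.2 × 22 × 0.93
     = 227.91 + 567.24 + 203.9 = 999.05 kPa.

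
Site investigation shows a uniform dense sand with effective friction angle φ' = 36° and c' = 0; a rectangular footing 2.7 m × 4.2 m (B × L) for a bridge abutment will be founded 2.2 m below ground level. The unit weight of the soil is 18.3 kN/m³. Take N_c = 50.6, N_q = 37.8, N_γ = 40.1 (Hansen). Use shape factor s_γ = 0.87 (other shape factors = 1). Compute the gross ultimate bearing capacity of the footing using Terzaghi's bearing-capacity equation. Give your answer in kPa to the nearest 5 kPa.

q_ult ≈ 2385 kPa

Overburden at base level: q = 18.3 × 2.2 = 40.26 kPa.
Surcharge term q·N_q = 40.26 × 37.8 = 1521.8 kPa; self-weight term 0.5·γ·B·N_γ·s_γ = 0.5 × 18.3 × 2.7 × 40.1 × 0.87 = 861.88 kPa.
q_ult = 1521.8 + 861.88 = 2383.7 kPa.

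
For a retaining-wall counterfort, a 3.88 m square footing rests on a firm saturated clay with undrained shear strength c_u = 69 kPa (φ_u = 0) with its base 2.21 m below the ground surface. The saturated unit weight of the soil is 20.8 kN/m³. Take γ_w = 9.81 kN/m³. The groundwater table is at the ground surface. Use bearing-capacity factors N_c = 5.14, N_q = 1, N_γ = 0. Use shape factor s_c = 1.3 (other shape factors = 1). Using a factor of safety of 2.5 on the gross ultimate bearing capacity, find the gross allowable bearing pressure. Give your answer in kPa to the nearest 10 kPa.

q_all ≈ 190 kPa

Water table at ground surface, so effective unit weight γ' = 20.8 − 9.81 = 10.99 kN/m³ is used throughout; overburden q = 10.99 × 2.21 = 24.288 kPa.
Cohesion term c·N_c·s_c = 69 × 5.14 × 1.3 = 461.06 kPa; surcharge term q·N_q = 24.288 × 1 = 24.288 kPa.
q_ult = 461.06 + 24.288 = 485.35 kPa.
q_all = 485.35 / 2.5 = 194.14 kPa.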